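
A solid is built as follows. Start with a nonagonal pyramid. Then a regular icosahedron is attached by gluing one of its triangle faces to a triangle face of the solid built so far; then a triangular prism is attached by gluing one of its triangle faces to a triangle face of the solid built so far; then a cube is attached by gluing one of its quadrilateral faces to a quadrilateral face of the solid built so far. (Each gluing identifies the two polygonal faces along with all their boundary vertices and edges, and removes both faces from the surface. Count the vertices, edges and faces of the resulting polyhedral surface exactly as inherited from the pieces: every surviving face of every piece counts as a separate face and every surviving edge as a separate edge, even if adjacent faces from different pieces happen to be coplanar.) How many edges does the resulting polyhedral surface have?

A nonagonal pyramid: V=10, E=18, F=10.
Attach a regular icosahedron (V=12, E=30, F=20) along a 3-gon: merge 3 vertices and 3 edges, delete both glued faces → V=19, E=45, F=28.
Attach a triangular prism (V=6, E=9, F=5) along a 3-gon: merge 3 vertices and 3 edges, delete both glued faces → V=22, E=51, F=31.
Attach a cube (V=8, E=12, F=6) along a 4-gon: merge 4 vertices and 4 edges, delete both glued faces → V=26, E=59, F=35.
Check: V − E + F = 26 − 59 + 35 = 2.

59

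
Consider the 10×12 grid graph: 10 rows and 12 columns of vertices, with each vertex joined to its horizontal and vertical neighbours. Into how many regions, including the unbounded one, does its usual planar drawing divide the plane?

The grid has V = 10·12 = 120 vertices and E = 10·11 + 12·9 = 218 edges.
F = 2 − V + E = 2 − 120 + 218 = 100.

100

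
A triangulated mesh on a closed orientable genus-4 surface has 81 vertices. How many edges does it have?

261

χ = 2 − 2·4 = -6, and every face is a triangle so 3F = 2E.
V − E + F = -6 with E = 3F/2 gives 81 − (3/2 − 1)·F = -6, so F = 174 and E = 261.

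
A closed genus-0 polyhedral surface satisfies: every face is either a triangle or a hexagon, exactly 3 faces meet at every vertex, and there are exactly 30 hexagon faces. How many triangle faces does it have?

Let x be the number of triangles; then F = 30 + x.
Edge–face incidences: 2E = 6·30 + 3·x = 180 + 3x.
Every vertex has degree 3, so 3V = 2E.
Euler: V − E + F = 2 ⇒ (2E)/3 − E + (30 + x) = 2.
Multiply by 6: 2·(2E) − 3·(2E) + 6·(30 + x) = 12, i.e. 180 + 6x − (180 + 3x) = 12.
Collecting terms: 3x = 12, so x = 4.
Then 2E = 180 + 3·4 = 192, so E = 96, V = 2E/3 = 64, F = 30 + 4 = 34.

4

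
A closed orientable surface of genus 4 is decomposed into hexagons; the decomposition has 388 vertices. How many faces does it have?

χ = 2 − 2·4 = -6, and every face is a hexagon so 6F = 2E.
V − E + F = -6 with E = 6F/2 gives 388 − (6/2 − 1)·F = -6, so F = 197 and E = 591.

197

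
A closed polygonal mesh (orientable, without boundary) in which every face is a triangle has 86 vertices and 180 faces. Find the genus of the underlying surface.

3

Every face is a triangle, so 2E = 3·180 = 540, giving E = 270.
χ = V − E + F = 86 − 270 + 180 = -4.
For a closed orientable surface χ = 2 − 2g, so g = (2 − (-4))/2 = 3.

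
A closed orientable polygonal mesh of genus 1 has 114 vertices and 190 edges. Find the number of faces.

76

For a closed orientable surface of genus 1, χ = 2 − 2·1 = 0.
F = 0 − V + E = 0 − 114 + 190 = 76.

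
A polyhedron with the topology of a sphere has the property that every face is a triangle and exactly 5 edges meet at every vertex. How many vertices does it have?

12

Each face has 3 edges and each edge borders two faces, so 2E = 3F.
Each vertex has degree 5, so 5V = 2E and hence V = 3F/5.
Euler: V − E + F = 2 ⇒ (3F/5) − (3F/2) + F = 2.
Multiply by 10: (6 − 15 + 10)F = 20, i.e. 1F = 20.
So F = 20, E = 3·20/2 = 30, V = 3·20/5 = 12.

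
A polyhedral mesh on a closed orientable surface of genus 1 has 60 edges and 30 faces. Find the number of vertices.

30

For a closed orientable surface of genus 1, χ = 2 − 2·1 = 0.
V = 0 + E − F = 0 + 60 − 30 = 30.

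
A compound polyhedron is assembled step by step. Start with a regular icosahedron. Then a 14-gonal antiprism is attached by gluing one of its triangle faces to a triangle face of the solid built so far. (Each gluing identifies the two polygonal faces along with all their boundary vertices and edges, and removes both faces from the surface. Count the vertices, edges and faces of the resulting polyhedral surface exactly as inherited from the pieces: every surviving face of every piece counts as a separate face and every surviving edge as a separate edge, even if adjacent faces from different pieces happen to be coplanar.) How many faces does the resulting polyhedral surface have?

A regular icosahedron: V=12, E=30, F=20.
Attach a 14-gonal antiprism (V=28, E=56, F=30) along a 3-gon: merge 3 vertices and 3 edges, delete both glued faces → V=37, E=83, F=48.
Check: V − E + F = 37 − 83 + 48 = 2.

48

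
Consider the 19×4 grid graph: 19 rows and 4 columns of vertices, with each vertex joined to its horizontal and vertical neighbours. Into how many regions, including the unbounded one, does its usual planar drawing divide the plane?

55

The grid has V = 19·4 = 76 vertices and E = 19·3 + 4·18 = 129 edges.
F = 2 − V + E = 2 − 76 + 129 = 55.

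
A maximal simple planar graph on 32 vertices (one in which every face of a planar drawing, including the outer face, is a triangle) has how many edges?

In a plane triangulation 3F = 2E and V − E + F = 2, so E = 3V − 6 = 3·32 − 6 = 90.

90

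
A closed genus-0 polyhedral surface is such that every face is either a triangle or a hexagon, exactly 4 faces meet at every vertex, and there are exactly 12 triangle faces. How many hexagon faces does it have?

2

Let x be the number of hexagons; then F = 12 + x.
Edge–face incidences: 2E = 3·12 + 6·x = 36 + 6x.
Every vertex has degree 4, so 4V = 2E.
Euler: V − E + F = 2 ⇒ (2E)/4 − E + (12 + x) = 2.
Multiply by 8: 2·(2E) − 4·(2E) + 8·(12 + x) = 16, i.e. 96 + 8x − 2·(36 + 6x) = 16.
Collecting terms: −4x + 24 = 16, so −4x = −8, so x = 2.
Then 2E = 36 + 6·2 = 48, so E = 24, V = 2E/4 = 12, F = 12 + 2 = 14.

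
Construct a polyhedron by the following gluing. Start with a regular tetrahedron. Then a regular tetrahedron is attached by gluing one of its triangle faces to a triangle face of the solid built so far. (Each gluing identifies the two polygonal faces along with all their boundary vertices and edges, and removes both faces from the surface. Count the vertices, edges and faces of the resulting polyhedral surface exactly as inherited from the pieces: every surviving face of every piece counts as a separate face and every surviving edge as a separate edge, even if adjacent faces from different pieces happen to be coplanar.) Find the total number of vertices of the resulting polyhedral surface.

A regular tetrahedron: V=4, E=6, F=4.
Attach a regular tetrahedron (V=4, E=6, F=4) along a 3-gon: merge 3 vertices and 3 edges, delete both glued faces → V=5, E=9, F=6.
Check: V − E + F = 5 − 9 + 6 = 2.

5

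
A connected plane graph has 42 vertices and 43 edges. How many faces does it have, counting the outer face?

3

Euler's formula for a connected plane graph: V − E + F = 2, so F = 2 − 42 + 43 = 3.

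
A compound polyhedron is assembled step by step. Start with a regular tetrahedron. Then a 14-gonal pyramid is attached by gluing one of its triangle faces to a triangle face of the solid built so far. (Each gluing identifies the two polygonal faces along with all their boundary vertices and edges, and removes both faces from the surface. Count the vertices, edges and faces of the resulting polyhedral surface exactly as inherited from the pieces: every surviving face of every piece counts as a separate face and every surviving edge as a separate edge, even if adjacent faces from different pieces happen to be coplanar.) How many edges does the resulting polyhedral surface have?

A regular tetrahedron: V=4, E=6, F=4.
Attach a 14-gonal pyramid (V=15, E=28, F=15) along a 3-gon: merge 3 vertices and 3 edges, delete both glued faces → V=16, E=31, F=17.
Check: V − E + F = 16 − 31 + 17 = 2.

31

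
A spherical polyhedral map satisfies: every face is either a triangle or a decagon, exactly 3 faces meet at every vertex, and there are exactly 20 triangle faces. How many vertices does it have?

60

Let x be the number of decagons; then F = 20 + x.
Edge–face incidences: 2E = 3·20 + 10·x = 60 + 10x.
Every vertex has degree 3, so 3V = 2E.
Euler: V − E + F = 2 ⇒ (2E)/3 − E + (20 + x) = 2.
Multiply by 6: 2·(2E) − 3·(2E) + 6·(20 + x) = 12, i.e. 120 + 6x − (60 + 10x) = 12.
Collecting terms: −4x + 60 = 12, so −4x = −48, so x = 12.
Then 2E = 60 + 10·12 = 180, so E = 90, V = 2E/3 = 60, F = 20 + 12 = 32.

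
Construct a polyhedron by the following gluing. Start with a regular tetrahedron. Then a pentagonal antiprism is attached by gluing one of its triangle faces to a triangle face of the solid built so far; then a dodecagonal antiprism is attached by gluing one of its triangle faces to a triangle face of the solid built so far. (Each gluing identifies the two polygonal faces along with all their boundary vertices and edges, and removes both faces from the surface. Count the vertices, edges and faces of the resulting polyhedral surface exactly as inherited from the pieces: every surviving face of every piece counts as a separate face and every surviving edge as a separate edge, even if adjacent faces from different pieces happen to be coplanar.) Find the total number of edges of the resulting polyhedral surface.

A regular tetrahedron: V=4, E=6, F=4.
Attach a pentagonal antiprism (V=10, E=20, F=12) along a 3-gon: merge 3 vertices and 3 edges, delete both glued faces → V=11, E=23, F=14.
Attach a dodecagonal antiprism (V=24, E=48, F=26) along a 3-gon: merge 3 vertices and 3 edges, delete both glued faces → V=32, E=68, F=38.
Check: V − E + F = 32 − 68 + 38 = 2.

68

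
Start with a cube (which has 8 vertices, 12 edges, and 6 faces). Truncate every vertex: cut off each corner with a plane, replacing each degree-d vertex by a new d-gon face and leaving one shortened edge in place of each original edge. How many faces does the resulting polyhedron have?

Truncation replaces each original edge-end by a new vertex, so V′ = 2E = 24.
Each original edge survives, and each old vertex of degree d contributes d new edges; summing degrees gives Σd = 2E, so E′ = E + 2E = 3E = 36.
Each original face survives and each original vertex becomes one new face: F′ = F + V = 14.

14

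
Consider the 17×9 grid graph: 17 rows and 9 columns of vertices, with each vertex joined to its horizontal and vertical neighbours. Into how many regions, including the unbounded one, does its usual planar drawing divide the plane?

The grid has V = 17·9 = 153 vertices and E = 17·8 + 9·16 = 280 edges.
F = 2 − V + E = 2 − 153 + 280 = 129.

129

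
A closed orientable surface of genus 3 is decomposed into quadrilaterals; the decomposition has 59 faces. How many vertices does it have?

55

χ = 2 − 2·3 = -4, and every face is a square so 4F = 2E.
E = 4·59/2 = 118. Then V = -4 + E − F = -4 + 118 − 59 = 55.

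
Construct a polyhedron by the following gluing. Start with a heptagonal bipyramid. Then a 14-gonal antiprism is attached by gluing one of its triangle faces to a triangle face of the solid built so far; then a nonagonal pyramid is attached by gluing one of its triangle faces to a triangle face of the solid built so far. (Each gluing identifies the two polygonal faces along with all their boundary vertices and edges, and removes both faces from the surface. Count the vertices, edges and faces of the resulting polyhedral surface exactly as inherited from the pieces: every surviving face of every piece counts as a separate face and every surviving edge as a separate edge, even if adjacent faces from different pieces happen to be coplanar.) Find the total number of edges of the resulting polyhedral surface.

A heptagonal bipyramid: V=9, E=21, F=14.
Attach a 14-gonal antiprism (V=28, E=56, F=30) along a 3-gon: merge 3 vertices and 3 edges, delete both glued faces → V=34, E=74, F=42.
Attach a nonagonal pyramid (V=10, E=18, F=10) along a 3-gon: merge 3 vertices and 3 edges, delete both glued faces → V=41, E=89, F=50.
Check: V − E + F = 41 − 89 + 50 = 2.

89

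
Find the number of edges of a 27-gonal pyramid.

A pyramid on an n-gon base has one n-gon and n triangles: V = 27 + 1 = 28, E = 2·27 = 54, F = 27 + 1 = 28.

54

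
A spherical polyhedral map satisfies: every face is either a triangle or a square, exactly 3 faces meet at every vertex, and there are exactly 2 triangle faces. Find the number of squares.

3

Let x be the number of squares; then F = 2 + x.
Edge–face incidences: 2E = 3·2 + 4·x = 6 + 4x.
Every vertex has degree 3, so 3V = 2E.
Euler: V − E + F = 2 ⇒ (2E)/3 − E + (2 + x) = 2.
Multiply by 6: 2·(2E) − 3·(2E) + 6·(2 + x) = 12, i.e. 12 + 6x − (6 + 4x) = 12.
Collecting terms: 2x + 6 = 12, so 2x = 6, so x = 3.
Then 2E = 6 + 4·3 = 18, so E = 9, V = 2E/3 = 6, F = 2 + 3 = 5.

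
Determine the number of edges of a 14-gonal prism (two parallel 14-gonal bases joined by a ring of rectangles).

A prism on an n-gon has two n-gon bases and n rectangular sides: V = 2·14 = 28, E = 3·14 = 42, F = 14 + 2 = 16.

42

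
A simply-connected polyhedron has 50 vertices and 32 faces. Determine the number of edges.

Here V − E + F = 2.
E = V + F − (2) = 50 + 32 − (2) = 80.

80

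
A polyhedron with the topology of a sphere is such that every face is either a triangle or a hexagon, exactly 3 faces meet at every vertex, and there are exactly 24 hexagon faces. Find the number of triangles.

Let x be the number of triangles; then F = 24 + x.
Edge–face incidences: 2E = 6·24 + 3·x = 144 + 3x.
Every vertex has degree 3, so 3V = 2E.
Euler: V − E + F = 2 ⇒ (2E)/3 − E + (24 + x) = 2.
Multiply by 6: 2·(2E) − 3·(2E) + 6·(24 + x) = 12, i.e. 144 + 6x − (144 + 3x) = 12.
Collecting terms: 3x = 12, so x = 4.
Then 2E = 144 + 3·4 = 156, so E = 78, V = 2E/3 = 52, F = 24 + 4 = 28.

4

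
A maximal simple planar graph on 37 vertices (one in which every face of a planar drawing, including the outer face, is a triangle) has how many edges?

In a plane triangulation 3F = 2E and V − E + F = 2, so E = 3V − 6 = 3·37 − 6 = 105.

105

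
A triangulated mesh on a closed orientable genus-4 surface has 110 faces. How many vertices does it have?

χ = 2 − 2·4 = -6, and every face is a triangle so 3F = 2E.
E = 3·110/2 = 165. Then V = -6 + E − F = -6 + 165 − 110 = 49.

49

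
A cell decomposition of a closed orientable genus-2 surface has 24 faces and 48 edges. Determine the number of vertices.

22

For a closed orientable surface of genus 2, χ = 2 − 2·2 = -2.
V = -2 + E − F = -2 + 48 − 24 = 22.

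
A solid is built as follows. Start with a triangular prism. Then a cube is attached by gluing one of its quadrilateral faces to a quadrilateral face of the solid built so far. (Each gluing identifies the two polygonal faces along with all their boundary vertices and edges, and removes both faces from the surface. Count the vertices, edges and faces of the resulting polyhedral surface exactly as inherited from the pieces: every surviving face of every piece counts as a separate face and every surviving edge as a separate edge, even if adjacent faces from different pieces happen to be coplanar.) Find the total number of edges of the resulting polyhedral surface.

17

A triangular prism: V=6, E=9, F=5.
Attach a cube (V=8, E=12, F=6) along a 4-gon: merge 4 vertices and 4 edges, delete both glued faces → V=10, E=17, F=9.
Check: V − E + F = 10 − 17 + 9 = 2.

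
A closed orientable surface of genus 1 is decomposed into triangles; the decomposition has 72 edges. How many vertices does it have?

24

χ = 2 − 2·1 = 0, and every face is a triangle so 3F = 2E.
F = 2E/3 = 48. Then V = 0 + E − F = 0 + 72 − 48 = 24.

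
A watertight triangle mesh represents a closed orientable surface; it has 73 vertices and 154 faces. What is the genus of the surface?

Every face is a triangle, so 2E = 3·154 = 462, giving E = 231.
χ = V − E + F = 73 − 231 + 154 = -4.
For a closed orientable surface χ = 2 − 2g, so g = (2 − (-4))/2 = 3.

3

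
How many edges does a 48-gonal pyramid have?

A pyramid on an n-gon base has one n-gon and n triangles: V = 48 + 1 = 49, E = 2·48 = 96, F = 48 + 1 = 49.
Check: V − E + F = 49 − 96 + 49 = 2.

96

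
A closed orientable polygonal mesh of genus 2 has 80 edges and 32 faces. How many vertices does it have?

46

For a closed orientable surface of genus 2, χ = 2 − 2·2 = -2.
V = -2 + E − F = -2 + 80 − 32 = 46.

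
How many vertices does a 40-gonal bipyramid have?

42

A bipyramid over an n-gon has 2n triangular faces and n + 2 vertices: V = 40 + 2 = 42, E = 3·40 = 120, F = 2·40 = 80.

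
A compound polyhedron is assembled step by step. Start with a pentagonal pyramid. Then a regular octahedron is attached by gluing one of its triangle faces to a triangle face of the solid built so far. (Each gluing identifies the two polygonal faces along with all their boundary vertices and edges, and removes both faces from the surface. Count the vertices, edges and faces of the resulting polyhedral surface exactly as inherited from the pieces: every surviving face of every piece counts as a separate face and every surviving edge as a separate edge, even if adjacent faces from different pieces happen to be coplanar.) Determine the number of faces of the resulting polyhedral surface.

12

A pentagonal pyramid: V=6, E=10, F=6.
Attach a regular octahedron (V=6, E=12, F=8) along a 3-gon: merge 3 vertices and 3 edges, delete both glued faces → V=9, E=19, F=12.
Check: V − E + F = 9 − 19 + 12 = 2.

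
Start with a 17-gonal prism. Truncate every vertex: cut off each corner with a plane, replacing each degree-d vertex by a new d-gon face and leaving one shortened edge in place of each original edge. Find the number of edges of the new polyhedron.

153

The base solid has V = 34, E = 51, F = 19.
Truncation replaces each original edge-end by a new vertex, so V′ = 2E = 102.
Each original edge survives, and each old vertex of degree d contributes d new edges; summing degrees gives Σd = 2E, so E′ = E + 2E = 3E = 153.
Each original face survives and each original vertex becomes one new face: F′ = F + V = 53.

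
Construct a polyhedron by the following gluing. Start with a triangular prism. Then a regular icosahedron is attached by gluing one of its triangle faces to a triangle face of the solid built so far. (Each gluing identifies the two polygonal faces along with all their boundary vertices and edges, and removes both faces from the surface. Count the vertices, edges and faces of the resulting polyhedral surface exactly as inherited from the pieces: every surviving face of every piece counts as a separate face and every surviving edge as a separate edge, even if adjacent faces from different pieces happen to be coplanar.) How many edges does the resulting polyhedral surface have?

A triangular prism: V=6, E=9, F=5.
Attach a regular icosahedron (V=12, E=30, F=20) along a 3-gon: merge 3 vertices and 3 edges, delete both glued faces → V=15, E=36, F=23.
Check: V − E + F = 15 − 36 + 23 = 2.

36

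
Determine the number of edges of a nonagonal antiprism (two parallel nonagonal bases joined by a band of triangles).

36

An antiprism on an n-gon has two n-gon caps and 2n triangles: V = 2·9 = 18, E = 4·9 = 36, F = 2·9 + 2 = 20.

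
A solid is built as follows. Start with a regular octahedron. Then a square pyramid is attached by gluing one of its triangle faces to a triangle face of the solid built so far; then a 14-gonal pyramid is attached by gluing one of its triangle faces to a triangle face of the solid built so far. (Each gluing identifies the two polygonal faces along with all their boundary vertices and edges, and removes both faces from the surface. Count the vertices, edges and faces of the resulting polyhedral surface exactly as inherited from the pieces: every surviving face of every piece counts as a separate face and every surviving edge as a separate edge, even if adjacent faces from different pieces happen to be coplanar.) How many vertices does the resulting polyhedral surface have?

20

A regular octahedron: V=6, E=12, F=8.
Attach a square pyramid (V=5, E=8, F=5) along a 3-gon: merge 3 vertices and 3 edges, delete both glued faces → V=8, E=17, F=11.
Attach a 14-gonal pyramid (V=15, E=28, F=15) along a 3-gon: merge 3 vertices and 3 edges, delete both glued faces → V=20, E=42, F=24.
Check: V − E + F = 20 − 42 + 24 = 2.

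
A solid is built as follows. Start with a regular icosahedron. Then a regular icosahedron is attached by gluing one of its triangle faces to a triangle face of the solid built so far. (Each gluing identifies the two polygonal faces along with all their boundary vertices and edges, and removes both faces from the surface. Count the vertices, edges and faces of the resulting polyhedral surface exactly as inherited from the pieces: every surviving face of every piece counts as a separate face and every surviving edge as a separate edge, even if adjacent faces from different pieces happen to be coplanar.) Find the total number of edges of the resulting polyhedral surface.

57

A regular icosahedron: V=12, E=30, F=20.
Attach a regular icosahedron (V=12, E=30, F=20) along a 3-gon: merge 3 vertices and 3 edges, delete both glued faces → V=21, E=57, F=38.
Check: V − E + F = 21 − 57 + 38 = 2.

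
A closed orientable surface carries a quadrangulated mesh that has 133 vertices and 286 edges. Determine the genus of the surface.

6

Every face is a square and each edge borders two faces, so 4F = 2·286, giving F = 143.
χ = V − E + F = 133 − 286 + 143 = -10.
For a closed orientable surface χ = 2 − 2g, so g = (2 − (-10))/2 = 6.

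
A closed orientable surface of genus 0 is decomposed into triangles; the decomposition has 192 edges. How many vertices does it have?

66

χ = 2 − 2·0 = 2, and every face is a triangle so 3F = 2E.
F = 2E/3 = 128. Then V = 2 + E − F = 2 + 192 − 128 = 66.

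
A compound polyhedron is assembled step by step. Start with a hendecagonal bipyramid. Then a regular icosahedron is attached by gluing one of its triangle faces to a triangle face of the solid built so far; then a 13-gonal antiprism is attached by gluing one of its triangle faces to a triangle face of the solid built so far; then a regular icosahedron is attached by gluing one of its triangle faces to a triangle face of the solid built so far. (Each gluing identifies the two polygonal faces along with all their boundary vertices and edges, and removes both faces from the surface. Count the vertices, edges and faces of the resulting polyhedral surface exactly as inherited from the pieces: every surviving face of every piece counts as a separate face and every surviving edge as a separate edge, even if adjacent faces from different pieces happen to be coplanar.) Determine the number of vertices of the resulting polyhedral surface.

54

A hendecagonal bipyramid: V=13, E=33, F=22.
Attach a regular icosahedron (V=12, E=30, F=20) along a 3-gon: merge 3 vertices and 3 edges, delete both glued faces → V=22, E=60, F=40.
Attach a 13-gonal antiprism (V=26, E=52, F=28) along a 3-gon: merge 3 vertices and 3 edges, delete both glued faces → V=45, E=109, F=66.
Attach a regular icosahedron (V=12, E=30, F=20) along a 3-gon: merge 3 vertices and 3 edges, delete both glued faces → V=54, E=136, F=84.
Check: V − E + F = 54 − 136 + 84 = 2.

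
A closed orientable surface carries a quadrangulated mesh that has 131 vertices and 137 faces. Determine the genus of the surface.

4

Every face is a square, so 2E = 4·137 = 548, giving E = 274.
χ = V − E + F = 131 − 274 + 137 = -6.
For a closed orientable surface χ = 2 − 2g, so g = (2 − (-6))/2 = 4.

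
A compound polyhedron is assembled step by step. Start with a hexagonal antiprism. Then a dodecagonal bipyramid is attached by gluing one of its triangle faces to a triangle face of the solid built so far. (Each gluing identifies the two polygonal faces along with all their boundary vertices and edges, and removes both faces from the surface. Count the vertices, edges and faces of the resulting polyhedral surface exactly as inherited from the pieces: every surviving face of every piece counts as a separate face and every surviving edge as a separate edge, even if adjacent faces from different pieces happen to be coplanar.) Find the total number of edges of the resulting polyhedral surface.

A hexagonal antiprism: V=12, E=24, F=14.
Attach a dodecagonal bipyramid (V=14, E=36, F=24) along a 3-gon: merge 3 vertices and 3 edges, delete both glued faces → V=23, E=57, F=36.
Check: V − E + F = 23 − 57 + 36 = 2.

57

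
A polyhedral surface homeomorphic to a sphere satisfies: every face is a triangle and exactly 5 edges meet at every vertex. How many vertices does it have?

12

Each face has 3 edges and each edge borders two faces, so 2E = 3F.
Each vertex has degree 5, so 5V = 2E and hence V = 3F/5.
Euler: V − E + F = 2 ⇒ (3F/5) − (3F/2) + F = 2.
Multiply by 10: (6 − 15 + 10)F = 20, i.e. 1F = 20.
So F = 20, E = 3·20/2 = 30, V = 3·20/5 = 12.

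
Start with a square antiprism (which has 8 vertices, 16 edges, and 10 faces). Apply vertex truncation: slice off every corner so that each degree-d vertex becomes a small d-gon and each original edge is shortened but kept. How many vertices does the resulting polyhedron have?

32

Truncation replaces each original edge-end by a new vertex, so V′ = 2E = 32.
Each original edge survives, and each old vertex of degree d contributes d new edges; summing degrees gives Σd = 2E, so E′ = E + 2E = 3E = 48.
Each original face survives and each original vertex becomes one new face: F′ = F + V = 18.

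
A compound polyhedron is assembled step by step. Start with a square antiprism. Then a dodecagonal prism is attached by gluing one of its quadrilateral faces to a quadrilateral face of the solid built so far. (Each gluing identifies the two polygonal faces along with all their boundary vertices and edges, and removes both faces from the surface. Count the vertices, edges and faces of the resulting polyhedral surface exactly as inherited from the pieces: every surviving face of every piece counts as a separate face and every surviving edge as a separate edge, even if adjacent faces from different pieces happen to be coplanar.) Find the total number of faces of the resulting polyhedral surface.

A square antiprism: V=8, E=16, F=10.
Attach a dodecagonal prism (V=24, E=36, F=14) along a 4-gon: merge 4 vertices and 4 edges, delete both glued faces → V=28, E=48, F=22.
Check: V − E + F = 28 − 48 + 22 = 2.

22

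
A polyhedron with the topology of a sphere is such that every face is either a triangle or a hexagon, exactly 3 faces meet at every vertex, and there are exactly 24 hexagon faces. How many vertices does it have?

Let x be the number of triangles; then F = 24 + x.
Edge–face incidences: 2E = 6·24 + 3·x = 144 + 3x.
Every vertex has degree 3, so 3V = 2E.
Euler: V − E + F = 2 ⇒ (2E)/3 − E + (24 + x) = 2.
Multiply by 6: 2·(2E) − 3·(2E) + 6·(24 + x) = 12, i.e. 144 + 6x − (144 + 3x) = 12.
Collecting terms: 3x = 12, so x = 4.
Then 2E = 144 + 3·4 = 156, so E = 78, V = 2E/3 = 52, F = 24 + 4 = 28.

52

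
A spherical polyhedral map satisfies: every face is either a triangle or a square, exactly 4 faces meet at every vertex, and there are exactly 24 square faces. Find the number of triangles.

8

Let x be the number of triangles; then F = 24 + x.
Edge–face incidences: 2E = 4·24 + 3·x = 96 + 3x.
Every vertex has degree 4, so 4V = 2E.
Euler: V − E + F = 2 ⇒ (2E)/4 − E + (24 + x) = 2.
Multiply by 8: 2·(2E) − 4·(2E) + 8·(24 + x) = 16, i.e. 192 + 8x − 2·(96 + 3x) = 16.
Collecting terms: 2x = 16, so x = 8.
Then 2E = 96 + 3·8 = 120, so E = 60, V = 2E/4 = 30, F = 24 + 8 = 32.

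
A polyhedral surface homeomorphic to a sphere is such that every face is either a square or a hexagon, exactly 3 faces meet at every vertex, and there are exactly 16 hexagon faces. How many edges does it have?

Let x be the number of squares; then F = 16 + x.
Edge–face incidences: 2E = 6·16 + 4·x = 96 + 4x.
Every vertex has degree 3, so 3V = 2E.
Euler: V − E + F = 2 ⇒ (2E)/3 − E + (16 + x) = 2.
Multiply by 6: 2·(2E) − 3·(2E) + 6·(16 + x) = 12, i.e. 96 + 6x − (96 + 4x) = 12.
Collecting terms: 2x = 12, so x = 6.
Then 2E = 96 + 4·6 = 120, so E = 60, V = 2E/3 = 40, F = 16 + 6 = 22.

60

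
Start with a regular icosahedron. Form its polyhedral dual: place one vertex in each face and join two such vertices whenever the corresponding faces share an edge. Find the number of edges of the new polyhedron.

30

The base solid has V = 12, E = 30, F = 20.
The dual swaps V and F and preserves E: V′ = F = 20, E′ = E = 30, F′ = V = 12.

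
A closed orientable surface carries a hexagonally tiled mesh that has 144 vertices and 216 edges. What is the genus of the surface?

1

Every face is a hexagon and each edge borders two faces, so 6F = 2·216, giving F = 72.
χ = V − E + F = 144 − 216 + 72 = 0.
For a closed orientable surface χ = 2 − 2g, so g = (2 − (0))/2 = 1.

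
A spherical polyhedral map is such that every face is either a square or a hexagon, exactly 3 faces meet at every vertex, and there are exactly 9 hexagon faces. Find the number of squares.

Let x be the number of squares; then F = 9 + x.
Edge–face incidences: 2E = 6·9 + 4·x = 54 + 4x.
Every vertex has degree 3, so 3V = 2E.
Euler: V − E + F = 2 ⇒ (2E)/3 − E + (9 + x) = 2.
Multiply by 6: 2·(2E) − 3·(2E) + 6·(9 + x) = 12, i.e. 54 + 6x − (54 + 4x) = 12.
Collecting terms: 2x = 12, so x = 6.
Then 2E = 54 + 4·6 = 78, so E = 39, V = 2E/3 = 26, F = 9 + 6 = 15.

6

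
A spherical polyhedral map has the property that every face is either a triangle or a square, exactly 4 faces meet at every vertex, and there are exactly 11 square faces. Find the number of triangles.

Let x be the number of triangles; then F = 11 + x.
Edge–face incidences: 2E = 4·11 + 3·x = 44 + 3x.
Every vertex has degree 4, so 4V = 2E.
Euler: V − E + F = 2 ⇒ (2E)/4 − E + (11 + x) = 2.
Multiply by 8: 2·(2E) − 4·(2E) + 8·(11 + x) = 16, i.e. 88 + 8x − 2·(44 + 3x) = 16.
Collecting terms: 2x = 16, so x = 8.
Then 2E = 44 + 3·8 = 68, so E = 34, V = 2E/4 = 17, F = 11 + 8 = 19.

8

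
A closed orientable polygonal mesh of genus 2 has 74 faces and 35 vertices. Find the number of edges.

111

For a closed orientable surface of genus 2, χ = 2 − 2·2 = -2.
E = V + F − (-2) = 35 + 74 − (-2) = 111.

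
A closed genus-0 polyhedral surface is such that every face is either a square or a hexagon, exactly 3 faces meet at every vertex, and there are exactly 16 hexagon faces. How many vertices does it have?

40

Let x be the number of squares; then F = 16 + x.
Edge–face incidences: 2E = 6·16 + 4·x = 96 + 4x.
Every vertex has degree 3, so 3V = 2E.
Euler: V − E + F = 2 ⇒ (2E)/3 − E + (16 + x) = 2.
Multiply by 6: 2·(2E) − 3·(2E) + 6·(16 + x) = 12, i.e. 96 + 6x − (96 + 4x) = 12.
Collecting terms: 2x = 12, so x = 6.
Then 2E = 96 + 4·6 = 120, so E = 60, V = 2E/3 = 40, F = 16 + 6 = 22.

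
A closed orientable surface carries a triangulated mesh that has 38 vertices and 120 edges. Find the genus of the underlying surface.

Every face is a triangle and each edge borders two faces, so 3F = 2·120, giving F = 80.
χ = V − E + F = 38 − 120 + 80 = -2.
For a closed orientable surface χ = 2 − 2g, so g = (2 − (-2))/2 = 2.

2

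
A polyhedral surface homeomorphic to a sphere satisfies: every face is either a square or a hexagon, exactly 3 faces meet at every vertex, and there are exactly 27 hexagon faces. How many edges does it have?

93

Let x be the number of squares; then F = 27 + x.
Edge–face incidences: 2E = 6·27 + 4·x = 162 + 4x.
Every vertex has degree 3, so 3V = 2E.
Euler: V − E + F = 2 ⇒ (2E)/3 − E + (27 + x) = 2.
Multiply by 6: 2·(2E) − 3·(2E) + 6·(27 + x) = 12, i.e. 162 + 6x − (162 + 4x) = 12.
Collecting terms: 2x = 12, so x = 6.
Then 2E = 162 + 4·6 = 186, so E = 93, V = 2E/3 = 62, F = 27 + 6 = 33.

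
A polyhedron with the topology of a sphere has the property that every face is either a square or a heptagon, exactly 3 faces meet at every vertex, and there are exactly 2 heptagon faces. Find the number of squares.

7

Let x be the number of squares; then F = 2 + x.
Edge–face incidences: 2E = 7·2 + 4·x = 14 + 4x.
Every vertex has degree 3, so 3V = 2E.
Euler: V − E + F = 2 ⇒ (2E)/3 − E + (2 + x) = 2.
Multiply by 6: 2·(2E) − 3·(2E) + 6·(2 + x) = 12, i.e. 12 + 6x − (14 + 4x) = 12.
Collecting terms: 2x − 2 = 12, so 2x = 14, so x = 7.
Then 2E = 14 + 4·7 = 42, so E = 21, V = 2E/3 = 14, F = 2 + 7 = 9.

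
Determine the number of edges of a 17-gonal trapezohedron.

The n-trapezohedron (dual of the n-antiprism) has V = 2·17 + 2 = 36, E = 4·17 = 68, F = 2·17 = 34.
Check: V − E + F = 36 − 68 + 34 = 2.

68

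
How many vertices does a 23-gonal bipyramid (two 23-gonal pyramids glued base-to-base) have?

A bipyramid over an n-gon has 2n triangular faces and n + 2 vertices: V = 23 + 2 = 25, E = 3·23 = 69, F = 2·23 = 46.
Check: V − E + F = 25 − 69 + 46 = 2.

25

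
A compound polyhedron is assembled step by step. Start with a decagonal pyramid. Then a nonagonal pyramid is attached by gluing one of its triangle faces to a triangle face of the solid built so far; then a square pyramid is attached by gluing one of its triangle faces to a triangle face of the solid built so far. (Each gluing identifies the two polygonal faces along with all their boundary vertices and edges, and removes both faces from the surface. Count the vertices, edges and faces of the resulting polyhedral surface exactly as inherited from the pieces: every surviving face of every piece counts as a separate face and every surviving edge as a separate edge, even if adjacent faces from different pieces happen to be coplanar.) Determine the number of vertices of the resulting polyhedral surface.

20

A decagonal pyramid: V=11, E=20, F=11.
Attach a nonagonal pyramid (V=10, E=18, F=10) along a 3-gon: merge 3 vertices and 3 edges, delete both glued faces → V=18, E=35, F=19.
Attach a square pyramid (V=5, E=8, F=5) along a 3-gon: merge 3 vertices and 3 edges, delete both glued faces → V=20, E=40, F=22.
Check: V − E + F = 20 − 40 + 22 = 2.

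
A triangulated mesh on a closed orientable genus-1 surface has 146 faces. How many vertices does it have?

73

χ = 2 − 2·1 = 0, and every face is a triangle so 3F = 2E.
E = 3·146/2 = 219. Then V = 0 + E − F = 0 + 219 − 146 = 73.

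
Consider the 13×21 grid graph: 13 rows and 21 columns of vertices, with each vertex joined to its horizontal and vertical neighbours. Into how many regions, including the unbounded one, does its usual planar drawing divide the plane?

241

The grid has V = 13·21 = 273 vertices and E = 13·20 + 21·12 = 512 edges.
F = 2 − V + E = 2 − 273 + 512 = 241.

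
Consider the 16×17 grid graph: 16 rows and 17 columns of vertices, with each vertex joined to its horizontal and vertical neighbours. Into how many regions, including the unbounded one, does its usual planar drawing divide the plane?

241

The grid has V = 16·17 = 272 vertices and E = 16·16 + 17·15 = 511 edges.
F = 2 − V + E = 2 − 272 + 511 = 241.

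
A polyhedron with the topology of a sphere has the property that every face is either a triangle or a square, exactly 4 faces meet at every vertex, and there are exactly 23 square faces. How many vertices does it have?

Let x be the number of triangles; then F = 23 + x.
Edge–face incidences: 2E = 4·23 + 3·x = 92 + 3x.
Every vertex has degree 4, so 4V = 2E.
Euler: V − E + F = 2 ⇒ (2E)/4 − E + (23 + x) = 2.
Multiply by 8: 2·(2E) − 4·(2E) + 8·(23 + x) = 16, i.e. 184 + 8x − 2·(92 + 3x) = 16.
Collecting terms: 2x = 16, so x = 8.
Then 2E = 92 + 3·8 = 116, so E = 58, V = 2E/4 = 29, F = 23 + 8 = 31.

29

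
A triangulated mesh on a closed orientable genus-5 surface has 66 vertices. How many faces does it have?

148

χ = 2 − 2·5 = -8, and every face is a triangle so 3F = 2E.
V − E + F = -8 with E = 3F/2 gives 66 − (3/2 − 1)·F = -8, so F = 148 and E = 222.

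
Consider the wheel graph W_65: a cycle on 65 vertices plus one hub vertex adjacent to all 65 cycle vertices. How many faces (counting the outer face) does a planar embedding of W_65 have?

W_65 has V = 65 + 1 = 66 vertices and E = 2·65 = 130 edges.
By Euler's formula F = 2 − V + E = 2 − 66 + 130 = 66.

66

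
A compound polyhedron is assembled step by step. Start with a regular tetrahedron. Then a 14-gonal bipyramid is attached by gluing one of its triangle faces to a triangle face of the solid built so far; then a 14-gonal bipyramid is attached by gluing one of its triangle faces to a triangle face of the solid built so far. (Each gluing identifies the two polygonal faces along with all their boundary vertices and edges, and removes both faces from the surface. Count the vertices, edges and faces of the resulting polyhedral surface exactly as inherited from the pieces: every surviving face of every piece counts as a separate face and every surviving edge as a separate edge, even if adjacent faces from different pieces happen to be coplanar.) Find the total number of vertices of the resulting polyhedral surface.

30

A regular tetrahedron: V=4, E=6, F=4.
Attach a 14-gonal bipyramid (V=16, E=42, F=28) along a 3-gon: merge 3 vertices and 3 edges, delete both glued faces → V=17, E=45, F=30.
Attach a 14-gonal bipyramid (V=16, E=42, F=28) along a 3-gon: merge 3 vertices and 3 edges, delete both glued faces → V=30, E=84, F=56.
Check: V − E + F = 30 − 84 + 56 = 2.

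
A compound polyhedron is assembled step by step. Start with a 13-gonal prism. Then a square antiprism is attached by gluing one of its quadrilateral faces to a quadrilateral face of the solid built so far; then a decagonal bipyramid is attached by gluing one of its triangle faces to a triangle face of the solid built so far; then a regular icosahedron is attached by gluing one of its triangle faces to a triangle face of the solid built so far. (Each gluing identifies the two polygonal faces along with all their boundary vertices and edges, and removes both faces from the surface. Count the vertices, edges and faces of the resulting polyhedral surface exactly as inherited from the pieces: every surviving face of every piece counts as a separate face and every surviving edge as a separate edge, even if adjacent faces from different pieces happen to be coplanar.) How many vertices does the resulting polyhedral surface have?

A 13-gonal prism: V=26, E=39, F=15.
Attach a square antiprism (V=8, E=16, F=10) along a 4-gon: merge 4 vertices and 4 edges, delete both glued faces → V=30, E=51, F=23.
Attach a decagonal bipyramid (V=12, E=30, F=20) along a 3-gon: merge 3 vertices and 3 edges, delete both glued faces → V=39, E=78, F=41.
Attach a regular icosahedron (V=12, E=30, F=20) along a 3-gon: merge 3 vertices and 3 edges, delete both glued faces → V=48, E=105, F=59.
Check: V − E + F = 48 − 105 + 59 = 2.

48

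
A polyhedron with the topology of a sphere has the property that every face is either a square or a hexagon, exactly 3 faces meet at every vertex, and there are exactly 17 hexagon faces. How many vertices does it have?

Let x be the number of squares; then F = 17 + x.
Edge–face incidences: 2E = 6·17 + 4·x = 102 + 4x.
Every vertex has degree 3, so 3V = 2E.
Euler: V − E + F = 2 ⇒ (2E)/3 − E + (17 + x) = 2.
Multiply by 6: 2·(2E) − 3·(2E) + 6·(17 + x) = 12, i.e. 102 + 6x − (102 + 4x) = 12.
Collecting terms: 2x = 12, so x = 6.
Then 2E = 102 + 4·6 = 126, so E = 63, V = 2E/3 = 42, F = 17 + 6 = 23.

42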